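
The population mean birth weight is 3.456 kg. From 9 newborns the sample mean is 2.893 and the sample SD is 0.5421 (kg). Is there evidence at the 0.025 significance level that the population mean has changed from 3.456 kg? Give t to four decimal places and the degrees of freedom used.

H0: μ = 3.456; H1: μ ≠ 3.456 (one-sample t-test, two-sided).
t = (x̄ − μ₀)/(s/√n) = (2.893 − 3.456)/(0.5421/√9) = -3.1157
df = n − 1 = 8
Two-sided p-value ≈ 0.0143
Since p ≈ 0.0143 < α = 0.025, reject H0; the evidence is statistically significant.

t = -3.1157, df = 8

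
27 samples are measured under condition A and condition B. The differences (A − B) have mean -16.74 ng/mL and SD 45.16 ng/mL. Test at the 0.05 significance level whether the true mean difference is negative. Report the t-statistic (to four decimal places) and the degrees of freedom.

H0: μ_d = 0; H1: μ_d < 0 (paired t-test on the differences, left-tailed).
t = d̄/(s_d/√n) = -16.74/(45.16/√27) = -1.9261
df = n − 1 = 26
p-value = P(T ≤ -1.9261) ≈ 0.033
Since p ≈ 0.033 < α = 0.05, reject H0; the evidence is statistically significant.

t = -1.9261, df = 26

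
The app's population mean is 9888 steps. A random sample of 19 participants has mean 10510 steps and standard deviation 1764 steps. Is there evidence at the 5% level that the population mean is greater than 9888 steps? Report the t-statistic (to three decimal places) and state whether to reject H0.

H0: μ = 9888; H1: μ > 9888 (one-sample t-test, right-tailed).
t = (x̄ − μ₀)/(s/√n) = (10510 − 9888)/(1764/√19) = 1.537
df = n − 1 = 18
p-value = P(T ≥ 1.537) ≈ 0.071
Since p ≈ 0.071 > α = 0.05, fail to reject H0; the data do not provide sufficient evidence against H0.

t = 1.537; fail to reject H0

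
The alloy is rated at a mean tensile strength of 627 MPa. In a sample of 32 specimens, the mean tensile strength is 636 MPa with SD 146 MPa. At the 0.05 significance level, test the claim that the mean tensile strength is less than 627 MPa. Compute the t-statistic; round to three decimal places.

H0: μ = 627; H1: μ < 627 (one-sample t-test, left-tailed).
t = (x̄ − μ₀)/(s/√n) = (636 − 627)/(146/√32) = 0.349
df = n − 1 = 31
p-value = P(T ≤ 0.349) ≈ 0.6352
Since p ≈ 0.6352 > α = 0.05, fail to reject H0; the data do not provide sufficient evidence against H0.

0.349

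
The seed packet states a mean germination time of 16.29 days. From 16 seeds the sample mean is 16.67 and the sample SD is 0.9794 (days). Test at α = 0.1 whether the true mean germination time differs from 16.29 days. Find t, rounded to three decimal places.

H0: μ = 16.29; H1: μ ≠ 16.29 (one-sample t-test, two-sided).
t = (x̄ − μ₀)/(s/√n) = (16.67 − 16.29)/(0.9794/√16) = 1.552
df = n − 1 = 15
Two-sided p-value ≈ 0.1415
Since p ≈ 0.1415 > α = 0.1, fail to reject H0; the data do not provide sufficient evidence against H0.

1.552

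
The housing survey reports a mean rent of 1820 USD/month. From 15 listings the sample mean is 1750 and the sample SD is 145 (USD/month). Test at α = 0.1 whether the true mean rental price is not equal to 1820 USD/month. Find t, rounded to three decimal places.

-1.870

H0: μ = 1820; H1: μ ≠ 1820 (one-sample t-test, two-sided).
t = (x̄ − μ₀)/(s/√n) = (1750 − 1820)/(145/√15) = -1.870
df = n − 1 = 14
Two-sided p-value ≈ 0.0826
Since p ≈ 0.0826 < α = 0.1, reject H0; the data support H1.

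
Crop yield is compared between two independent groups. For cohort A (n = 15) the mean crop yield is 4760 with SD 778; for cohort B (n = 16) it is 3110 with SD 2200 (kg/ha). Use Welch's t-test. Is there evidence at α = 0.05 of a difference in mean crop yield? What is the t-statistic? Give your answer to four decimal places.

Let group 1 = cohort A, group 2 = cohort B. H0: μ_1 = μ_2; H1: μ_1 ≠ μ_2 (Welch's two-sample t-test, two-sided).
t = (x̄_1 − x̄_2)/√(s_1²/n_1 + s_2²/n_2) = (4760 − 3110)/√(778²/15 + 2200²/16) = 2.8179
Welch–Satterthwaite df ≈ 18.91
Two-sided p-value ≈ 0.011
Since p ≈ 0.011 < α = 0.05, reject H0; the data support H1.

2.8179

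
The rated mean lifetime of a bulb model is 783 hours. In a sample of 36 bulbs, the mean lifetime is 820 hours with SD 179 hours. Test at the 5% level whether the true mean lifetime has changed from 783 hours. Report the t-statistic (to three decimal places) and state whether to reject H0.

H0: μ = 783; H1: μ ≠ 783 (one-sample t-test, two-sided).
t = (x̄ − μ₀)/(s/√n) = (820 − 783)/(179/√36) = 1.240
df = n − 1 = 35
Two-sided p-value ≈ 0.223
Since p ≈ 0.223 > α = 0.05, fail to reject H0; the data do not provide sufficient evidence against H0.

t = 1.240; fail to reject H0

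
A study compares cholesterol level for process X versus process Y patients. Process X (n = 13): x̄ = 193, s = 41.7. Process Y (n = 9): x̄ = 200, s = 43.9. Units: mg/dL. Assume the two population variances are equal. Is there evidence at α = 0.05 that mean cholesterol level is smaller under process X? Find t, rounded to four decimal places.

-0.3790

Let group 1 = process X, group 2 = process Y. H0: μ_1 = μ_2; H1: μ_1 < μ_2 (two-sample pooled-variance t-test, left-tailed).
s_p² = [(13−1)·41.7² + (9−1)·43.9²]/(13+9−2) = 1814.22
t = (193 − 200)/√[1814.22·(1/13 + 1/9)] = -0.3790
df = n₁ + n₂ − 2 = 20
p-value = P(T ≤ -0.3790) ≈ 0.354
Since p ≈ 0.354 > α = 0.05, fail to reject H0; the evidence is not statistically significant.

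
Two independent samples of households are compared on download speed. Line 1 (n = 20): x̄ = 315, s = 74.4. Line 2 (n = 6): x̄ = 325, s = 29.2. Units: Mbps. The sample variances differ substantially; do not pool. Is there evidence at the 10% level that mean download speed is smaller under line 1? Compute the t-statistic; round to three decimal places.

-0.489

Let group 1 = line 1, group 2 = line 2. H0: μ_1 = μ_2; H1: μ_1 < μ_2 (Welch's two-sample t-test, left-tailed).
t = (x̄_1 − x̄_2)/√(s_1²/n_1 + s_2²/n_2) = (315 − 325)/√(74.4²/20 + 29.2²/6) = -0.489
Welch–Satterthwaite df ≈ 21.74
p-value = P(T ≤ -0.489) ≈ 0.3150
Since p ≈ 0.3150 > α = 0.1, fail to reject H0; the evidence is not statistically significant.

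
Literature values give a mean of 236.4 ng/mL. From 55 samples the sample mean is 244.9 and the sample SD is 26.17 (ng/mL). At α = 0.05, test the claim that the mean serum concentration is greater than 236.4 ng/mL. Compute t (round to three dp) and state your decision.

H0: μ = 236.4; H1: μ > 236.4 (one-sample t-test, right-tailed).
t = (x̄ − μ₀)/(s/√n) = (244.9 − 236.4)/(26.17/√55) = 2.409
df = n − 1 = 54
p-value = P(T ≥ 2.409) ≈ 0.010
Since p ≈ 0.010 < α = 0.05, reject H0; the data support H1.

t = 2.409; reject H0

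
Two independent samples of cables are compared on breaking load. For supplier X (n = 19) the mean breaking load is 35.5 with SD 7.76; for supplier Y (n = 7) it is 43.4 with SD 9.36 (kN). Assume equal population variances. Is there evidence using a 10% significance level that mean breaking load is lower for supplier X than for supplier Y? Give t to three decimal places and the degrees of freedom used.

Let group 1 = supplier X, group 2 = supplier Y. H0: μ_1 = μ_2; H1: μ_1 < μ_2 (two-sample pooled-variance t-test, left-tailed).
s_p² = [(19−1)·7.76² + (7−1)·9.36²]/(19+7−2) = 67.0656
t = (35.5 − 43.4)/√[67.0656·(1/19 + 1/7)] = -2.182
df = n₁ + n₂ − 2 = 24
p-value = P(T ≤ -2.182) ≈ 0.0196
Since p ≈ 0.0196 < α = 0.1, reject H0; the data support H1.

t = -2.182, df = 24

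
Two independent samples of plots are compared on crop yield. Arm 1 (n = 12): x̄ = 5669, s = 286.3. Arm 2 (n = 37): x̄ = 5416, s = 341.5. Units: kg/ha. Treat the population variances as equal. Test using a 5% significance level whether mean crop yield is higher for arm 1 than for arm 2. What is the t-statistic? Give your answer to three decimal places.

2.312

Let group 1 = arm 1, group 2 = arm 2. H0: μ_1 = μ_2; H1: μ_1 > μ_2 (two-sample pooled-variance t-test, right-tailed).
s_p² = [(12−1)·286.3² + (37−1)·341.5²]/(12+37−2) = 108512
t = (5669 − 5416)/√[108512·(1/12 + 1/37)] = 2.312
df = n₁ + n₂ − 2 = 47
p-value = P(T ≥ 2.312) ≈ 0.0126
Since p ≈ 0.0126 < α = 0.05, reject H0; the data support H1.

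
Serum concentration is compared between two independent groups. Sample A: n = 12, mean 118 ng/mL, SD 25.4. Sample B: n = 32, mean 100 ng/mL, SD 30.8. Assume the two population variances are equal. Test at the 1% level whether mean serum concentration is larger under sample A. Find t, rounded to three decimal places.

1.804

Let group 1 = sample A, group 2 = sample B. H0: μ_1 = μ_2; H1: μ_1 > μ_2 (two-sample pooled-variance t-test, right-tailed).
s_p² = [(12−1)·25.4² + (32−1)·30.8²]/(12+32−2) = 869.157
t = (118 − 100)/√[869.157·(1/12 + 1/32)] = 1.804
df = n₁ + n₂ − 2 = 42
p-value = P(T ≥ 1.804) ≈ 0.0392
Since p ≈ 0.0392 > α = 0.01, fail to reject H0; the evidence is not statistically significant.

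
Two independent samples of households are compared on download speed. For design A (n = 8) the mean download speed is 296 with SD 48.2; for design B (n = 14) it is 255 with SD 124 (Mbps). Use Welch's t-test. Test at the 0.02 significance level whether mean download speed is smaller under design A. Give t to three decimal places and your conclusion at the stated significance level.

t = 1.100; fail to reject H0

Let group 1 = design A, group 2 = design B. H0: μ_1 = μ_2; H1: μ_1 < μ_2 (Welch's two-sample t-test, left-tailed).
t = (x̄_1 − x̄_2)/√(s_1²/n_1 + s_2²/n_2) = (296 − 255)/√(48.2²/8 + 124²/14) = 1.100
Welch–Satterthwaite df ≈ 18.40
p-value = P(T ≤ 1.100) ≈ 0.8573
Since p ≈ 0.8573 > α = 0.02, fail to reject H0; the data do not provide sufficient evidence against H0.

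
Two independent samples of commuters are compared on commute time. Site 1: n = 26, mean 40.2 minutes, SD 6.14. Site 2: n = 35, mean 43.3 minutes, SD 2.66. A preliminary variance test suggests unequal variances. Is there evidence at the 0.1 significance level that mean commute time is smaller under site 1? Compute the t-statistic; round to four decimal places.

-2.4118

Let group 1 = site 1, group 2 = site 2. H0: μ_1 = μ_2; H1: μ_1 < μ_2 (Welch's two-sample t-test, left-tailed).
t = (x̄_1 − x̄_2)/√(s_1²/n_1 + s_2²/n_2) = (40.2 − 43.3)/√(6.14²/26 + 2.66²/35) = -2.4118
Welch–Satterthwaite df ≈ 32.00
p-value = P(T ≤ -2.4118) ≈ 0.011
Since p ≈ 0.011 < α = 0.1, reject H0; the data support H1.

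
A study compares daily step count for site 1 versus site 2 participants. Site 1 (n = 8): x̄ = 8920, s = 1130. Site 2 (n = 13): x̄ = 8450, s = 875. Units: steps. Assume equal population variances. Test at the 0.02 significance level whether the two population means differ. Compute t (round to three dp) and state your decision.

t = 1.071; fail to reject H0

Let group 1 = site 1, group 2 = site 2. H0: μ_1 = μ_2; H1: μ_1 ≠ μ_2 (two-sample pooled-variance t-test, two-sided).
s_p² = [(8−1)·1130² + (13−1)·875²]/(8+13−2) = 953989
t = (8920 − 8450)/√[953989·(1/8 + 1/13)] = 1.071
df = n₁ + n₂ − 2 = 19
Two-sided p-value ≈ 0.2976
Since p ≈ 0.2976 > α = 0.02, fail to reject H0; the evidence is not statistically significant.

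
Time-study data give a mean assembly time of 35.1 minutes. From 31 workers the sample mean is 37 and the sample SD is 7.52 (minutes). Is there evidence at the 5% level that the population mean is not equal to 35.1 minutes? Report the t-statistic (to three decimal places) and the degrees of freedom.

H0: μ = 35.1; H1: μ ≠ 35.1 (one-sample t-test, two-sided).
t = (x̄ − μ₀)/(s/√n) = (37 − 35.1)/(7.52/√31) = 1.407
df = n − 1 = 30
Two-sided p-value ≈ 0.170
Since p ≈ 0.170 > α = 0.05, fail to reject H0; the data do not provide sufficient evidence against H0.

t = 1.407, df = 30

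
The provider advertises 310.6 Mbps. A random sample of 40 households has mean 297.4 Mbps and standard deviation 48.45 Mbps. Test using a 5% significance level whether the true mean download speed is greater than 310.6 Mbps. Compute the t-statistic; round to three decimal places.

-1.723

H0: μ = 310.6; H1: μ > 310.6 (one-sample t-test, right-tailed).
t = (x̄ − μ₀)/(s/√n) = (297.4 − 310.6)/(48.45/√40) = -1.723
df = n − 1 = 39
p-value = P(T ≥ -1.723) ≈ 0.9536
Since p ≈ 0.9536 > α = 0.05, fail to reject H0; the evidence is not statistically significant.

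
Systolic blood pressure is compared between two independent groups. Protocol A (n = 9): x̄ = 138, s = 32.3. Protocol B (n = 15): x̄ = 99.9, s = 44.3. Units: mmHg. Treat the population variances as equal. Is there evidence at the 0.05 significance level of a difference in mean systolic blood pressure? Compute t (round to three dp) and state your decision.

Let group 1 = protocol A, group 2 = protocol B. H0: μ_1 = μ_2; H1: μ_1 ≠ μ_2 (two-sample pooled-variance t-test, two-sided).
s_p² = [(9−1)·32.3² + (15−1)·44.3²]/(9+15−2) = 1628.24
t = (138 − 99.9)/√[1628.24·(1/9 + 1/15)] = 2.239
df = n₁ + n₂ − 2 = 22
Two-sided p-value ≈ 0.036
Since p ≈ 0.036 < α = 0.05, reject H0; the data support H1.

t = 2.239; reject H0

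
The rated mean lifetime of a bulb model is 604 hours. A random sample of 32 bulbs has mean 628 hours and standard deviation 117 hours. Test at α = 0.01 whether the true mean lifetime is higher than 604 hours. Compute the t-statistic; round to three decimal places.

1.160

H0: μ = 604; H1: μ > 604 (one-sample t-test, right-tailed).
t = (x̄ − μ₀)/(s/√n) = (628 − 604)/(117/√32) = 1.160
df = n − 1 = 31
p-value = P(T ≥ 1.160) ≈ 0.127
Since p ≈ 0.127 > α = 0.01, fail to reject H0; the data do not provide sufficient evidence against H0.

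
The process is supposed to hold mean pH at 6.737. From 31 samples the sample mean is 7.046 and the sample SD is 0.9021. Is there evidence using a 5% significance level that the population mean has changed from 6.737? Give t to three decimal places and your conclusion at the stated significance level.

t = 1.907; fail to reject H0

H0: μ = 6.737; H1: μ ≠ 6.737 (one-sample t-test, two-sided).
t = (x̄ − μ₀)/(s/√n) = (7.046 − 6.737)/(0.9021/√31) = 1.907
df = n − 1 = 30
Two-sided p-value ≈ 0.066
Since p ≈ 0.066 > α = 0.05, fail to reject H0; the data do not provide sufficient evidence against H0.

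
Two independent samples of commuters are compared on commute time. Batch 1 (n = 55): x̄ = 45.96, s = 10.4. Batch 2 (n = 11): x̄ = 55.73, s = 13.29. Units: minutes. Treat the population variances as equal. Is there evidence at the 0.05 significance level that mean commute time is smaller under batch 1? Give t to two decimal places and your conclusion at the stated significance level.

Let group 1 = batch 1, group 2 = batch 2. H0: μ_1 = μ_2; H1: μ_1 < μ_2 (two-sample pooled-variance t-test, left-tailed).
s_p² = [(55−1)·10.4² + (11−1)·13.29²]/(55+11−2) = 118.858
t = (45.96 − 55.73)/√[118.858·(1/55 + 1/11)] = -2.71
df = n₁ + n₂ − 2 = 64
p-value = P(T ≤ -2.71) ≈ 0.004
Since p ≈ 0.004 < α = 0.05, reject H0; the evidence is statistically significant.

t = -2.71; reject H0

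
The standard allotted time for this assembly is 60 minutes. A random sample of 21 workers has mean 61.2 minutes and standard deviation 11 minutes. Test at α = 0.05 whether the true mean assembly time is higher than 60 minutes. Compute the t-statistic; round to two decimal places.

H0: μ = 60; H1: μ > 60 (one-sample t-test, right-tailed).
t = (x̄ − μ₀)/(s/√n) = (61.2 − 60)/(11/√21) = 0.50
df = n − 1 = 20
p-value = P(T ≥ 0.50) ≈ 0.311
Since p ≈ 0.311 > α = 0.05, fail to reject H0; the data do not provide sufficient evidence against H0.

0.50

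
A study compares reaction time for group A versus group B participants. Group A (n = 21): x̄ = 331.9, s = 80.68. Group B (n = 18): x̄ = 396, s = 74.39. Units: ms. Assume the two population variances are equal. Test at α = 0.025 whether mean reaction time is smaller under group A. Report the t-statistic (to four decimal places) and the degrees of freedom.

Let group 1 = group A, group 2 = group B. H0: μ_1 = μ_2; H1: μ_1 < μ_2 (two-sample pooled-variance t-test, left-tailed).
s_p² = [(21−1)·80.68² + (18−1)·74.39²]/(21+18−2) = 6061.11
t = (331.9 − 396)/√[6061.11·(1/21 + 1/18)] = -2.5633
df = n₁ + n₂ − 2 = 37
p-value = P(T ≤ -2.5633) ≈ 0.007
Since p ≈ 0.007 < α = 0.025, reject H0; the data support H1.

t = -2.5633, df = 37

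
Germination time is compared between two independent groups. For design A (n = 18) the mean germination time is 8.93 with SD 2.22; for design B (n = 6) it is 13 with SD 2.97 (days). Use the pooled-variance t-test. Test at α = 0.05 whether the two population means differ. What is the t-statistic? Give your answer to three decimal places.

-3.581

Let group 1 = design A, group 2 = design B. H0: μ_1 = μ_2; H1: μ_1 ≠ μ_2 (two-sample pooled-variance t-test, two-sided).
s_p² = [(18−1)·2.22² + (6−1)·2.97²]/(18+6−2) = 5.81306
t = (8.93 − 13)/√[5.81306·(1/18 + 1/6)] = -3.581
df = n₁ + n₂ − 2 = 22
Two-sided p-value ≈ 0.0017
Since p ≈ 0.0017 < α = 0.05, reject H0; the evidence is statistically significant.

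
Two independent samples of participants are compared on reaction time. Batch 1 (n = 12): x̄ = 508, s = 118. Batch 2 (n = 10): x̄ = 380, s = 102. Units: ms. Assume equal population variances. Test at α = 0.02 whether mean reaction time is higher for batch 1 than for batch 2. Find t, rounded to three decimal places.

Let group 1 = batch 1, group 2 = batch 2. H0: μ_1 = μ_2; H1: μ_1 > μ_2 (two-sample pooled-variance t-test, right-tailed).
s_p² = [(12−1)·118² + (10−1)·102²]/(12+10−2) = 12340
t = (508 − 380)/√[12340·(1/12 + 1/10)] = 2.691
df = n₁ + n₂ − 2 = 20
p-value = P(T ≥ 2.691) ≈ 0.0070
Since p ≈ 0.0070 < α = 0.02, reject H0; the evidence is statistically significant.

2.691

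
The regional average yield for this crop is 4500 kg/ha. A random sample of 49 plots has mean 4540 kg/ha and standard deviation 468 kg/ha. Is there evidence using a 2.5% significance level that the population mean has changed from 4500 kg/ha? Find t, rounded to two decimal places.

0.60

H0: μ = 4500; H1: μ ≠ 4500 (one-sample t-test, two-sided).
t = (x̄ − μ₀)/(s/√n) = (4540 − 4500)/(468/√49) = 0.60
df = n − 1 = 48
Two-sided p-value ≈ 0.5525
Since p ≈ 0.5525 > α = 0.025, fail to reject H0; the data do not provide sufficient evidence against H0.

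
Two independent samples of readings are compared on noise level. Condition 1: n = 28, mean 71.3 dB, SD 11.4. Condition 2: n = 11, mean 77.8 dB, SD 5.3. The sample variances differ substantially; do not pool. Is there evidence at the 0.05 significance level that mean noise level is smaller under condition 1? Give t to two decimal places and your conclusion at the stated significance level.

Let group 1 = condition 1, group 2 = condition 2. H0: μ_1 = μ_2; H1: μ_1 < μ_2 (Welch's two-sample t-test, left-tailed).
t = (x̄_1 − x̄_2)/√(s_1²/n_1 + s_2²/n_2) = (71.3 − 77.8)/√(11.4²/28 + 5.3²/11) = -2.42
Welch–Satterthwaite df ≈ 35.70
p-value = P(T ≤ -2.42) ≈ 0.010
Since p ≈ 0.010 < α = 0.05, reject H0; the evidence is statistically significant.

t = -2.42; reject H0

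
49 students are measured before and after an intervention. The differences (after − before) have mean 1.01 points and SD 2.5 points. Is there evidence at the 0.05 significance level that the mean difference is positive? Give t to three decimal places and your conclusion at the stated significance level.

t = 2.828; reject H0

H0: μ_d = 0; H1: μ_d > 0 (paired t-test on the differences, right-tailed).
t = d̄/(s_d/√n) = 1.01/(2.5/√49) = 2.828
df = n − 1 = 48
p-value = P(T ≥ 2.828) ≈ 0.003
Since p ≈ 0.003 < α = 0.05, reject H0; the data support H1.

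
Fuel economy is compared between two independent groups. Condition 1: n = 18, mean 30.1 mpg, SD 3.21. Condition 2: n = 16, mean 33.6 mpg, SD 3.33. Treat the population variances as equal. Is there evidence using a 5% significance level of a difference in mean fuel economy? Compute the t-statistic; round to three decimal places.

-3.118

Let group 1 = condition 1, group 2 = condition 2. H0: μ_1 = μ_2; H1: μ_1 ≠ μ_2 (two-sample pooled-variance t-test, two-sided).
s_p² = [(18−1)·3.21² + (16−1)·3.33²]/(18+16−2) = 10.672
t = (30.1 − 33.6)/√[10.672·(1/18 + 1/16)] = -3.118
df = n₁ + n₂ − 2 = 32
Two-sided p-value ≈ 0.004
Since p ≈ 0.004 < α = 0.05, reject H0; the evidence is statistically significant.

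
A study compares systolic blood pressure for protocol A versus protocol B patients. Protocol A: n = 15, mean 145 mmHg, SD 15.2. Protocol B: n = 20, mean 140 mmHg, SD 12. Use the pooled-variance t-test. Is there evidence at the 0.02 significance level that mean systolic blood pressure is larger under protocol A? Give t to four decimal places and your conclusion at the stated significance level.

Let group 1 = protocol A, group 2 = protocol B. H0: μ_1 = μ_2; H1: μ_1 > μ_2 (two-sample pooled-variance t-test, right-tailed).
s_p² = [(15−1)·15.2² + (20−1)·12²]/(15+20−2) = 180.926
t = (145 − 140)/√[180.926·(1/15 + 1/20)] = 1.0883
df = n₁ + n₂ − 2 = 33
p-value = P(T ≥ 1.0883) ≈ 0.1422
Since p ≈ 0.1422 > α = 0.02, fail to reject H0; the evidence is not statistically significant.

t = 1.0883; fail to reject H0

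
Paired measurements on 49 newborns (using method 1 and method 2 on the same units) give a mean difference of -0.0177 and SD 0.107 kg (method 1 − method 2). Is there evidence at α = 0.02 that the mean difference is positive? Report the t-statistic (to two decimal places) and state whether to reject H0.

H0: μ_d = 0; H1: μ_d > 0 (paired t-test on the differences, right-tailed).
t = d̄/(s_d/√n) = -0.0177/(0.107/√49) = -1.16
df = n − 1 = 48
p-value = P(T ≥ -1.16) ≈ 0.874
Since p ≈ 0.874 > α = 0.02, fail to reject H0; the data do not provide sufficient evidence against H0.

t = -1.16; fail to reject H0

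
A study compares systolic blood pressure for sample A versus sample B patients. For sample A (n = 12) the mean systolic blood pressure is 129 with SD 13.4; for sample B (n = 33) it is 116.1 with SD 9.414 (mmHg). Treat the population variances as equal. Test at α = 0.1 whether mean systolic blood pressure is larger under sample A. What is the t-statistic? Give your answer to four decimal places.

3.6178

Let group 1 = sample A, group 2 = sample B. H0: μ_1 = μ_2; H1: μ_1 > μ_2 (two-sample pooled-variance t-test, right-tailed).
s_p² = [(12−1)·13.4² + (33−1)·9.414²]/(12+33−2) = 111.886
t = (129 − 116.1)/√[111.886·(1/12 + 1/33)] = 3.6178
df = n₁ + n₂ − 2 = 43
p-value = P(T ≥ 3.6178) ≈ 0.0004
Since p ≈ 0.0004 < α = 0.1, reject H0; the data support H1.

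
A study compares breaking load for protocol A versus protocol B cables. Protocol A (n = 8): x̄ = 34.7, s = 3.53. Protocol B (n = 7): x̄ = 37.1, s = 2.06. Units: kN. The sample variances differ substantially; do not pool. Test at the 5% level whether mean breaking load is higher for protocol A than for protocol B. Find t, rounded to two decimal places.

Let group 1 = protocol A, group 2 = protocol B. H0: μ_1 = μ_2; H1: μ_1 > μ_2 (Welch's two-sample t-test, right-tailed).
t = (x̄_1 − x̄_2)/√(s_1²/n_1 + s_2²/n_2) = (34.7 − 37.1)/√(3.53²/8 + 2.06²/7) = -1.63
Welch–Satterthwaite df ≈ 11.48
p-value = P(T ≥ -1.63) ≈ 0.935
Since p ≈ 0.935 > α = 0.05, fail to reject H0; the data do not provide sufficient evidence against H0.

-1.63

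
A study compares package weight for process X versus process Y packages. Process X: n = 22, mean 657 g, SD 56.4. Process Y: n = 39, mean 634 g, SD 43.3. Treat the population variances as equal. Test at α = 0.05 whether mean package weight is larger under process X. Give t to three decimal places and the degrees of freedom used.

Let group 1 = process X, group 2 = process Y. H0: μ_1 = μ_2; H1: μ_1 > μ_2 (two-sample pooled-variance t-test, right-tailed).
s_p² = [(22−1)·56.4² + (39−1)·43.3²]/(22+39−2) = 2339.76
t = (657 − 634)/√[2339.76·(1/22 + 1/39)] = 1.783
df = n₁ + n₂ − 2 = 59
p-value = P(T ≥ 1.783) ≈ 0.0398
Since p ≈ 0.0398 < α = 0.05, reject H0; the data support H1.

t = 1.783, df = 59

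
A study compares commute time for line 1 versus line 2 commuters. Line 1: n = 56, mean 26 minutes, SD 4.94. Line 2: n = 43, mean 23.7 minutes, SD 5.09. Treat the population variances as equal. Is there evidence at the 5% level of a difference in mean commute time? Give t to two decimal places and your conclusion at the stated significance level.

t = 2.27; reject H0

Let group 1 = line 1, group 2 = line 2. H0: μ_1 = μ_2; H1: μ_1 ≠ μ_2 (two-sample pooled-variance t-test, two-sided).
s_p² = [(56−1)·4.94² + (43−1)·5.09²]/(56+43−2) = 25.055
t = (26 − 23.7)/√[25.055·(1/56 + 1/43)] = 2.27
df = n₁ + n₂ − 2 = 97
Two-sided p-value ≈ 0.026
Since p ≈ 0.026 < α = 0.05, reject H0; the data support H1.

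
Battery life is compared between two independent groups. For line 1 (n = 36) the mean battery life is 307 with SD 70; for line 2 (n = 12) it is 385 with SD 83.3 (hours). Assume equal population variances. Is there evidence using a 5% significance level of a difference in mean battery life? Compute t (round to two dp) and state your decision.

Let group 1 = line 1, group 2 = line 2. H0: μ_1 = μ_2; H1: μ_1 ≠ μ_2 (two-sample pooled-variance t-test, two-sided).
s_p² = [(36−1)·70² + (12−1)·83.3²]/(36+12−2) = 5387.56
t = (307 − 385)/√[5387.56·(1/36 + 1/12)] = -3.19
df = n₁ + n₂ − 2 = 46
Two-sided p-value ≈ 0.003
Since p ≈ 0.003 < α = 0.05, reject H0; the evidence is statistically significant.

t = -3.19; reject H0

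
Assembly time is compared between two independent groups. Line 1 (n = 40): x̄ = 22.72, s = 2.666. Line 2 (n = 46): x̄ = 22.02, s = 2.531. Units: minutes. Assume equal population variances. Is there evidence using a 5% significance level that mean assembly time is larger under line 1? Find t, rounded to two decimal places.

Let group 1 = line 1, group 2 = line 2. H0: μ_1 = μ_2; H1: μ_1 > μ_2 (two-sample pooled-variance t-test, right-tailed).
s_p² = [(40−1)·2.666² + (46−1)·2.531²]/(40+46−2) = 6.7317
t = (22.72 − 22.02)/√[6.7317·(1/40 + 1/46)] = 1.25
df = n₁ + n₂ − 2 = 84
p-value = P(T ≥ 1.25) ≈ 0.108
Since p ≈ 0.108 > α = 0.05, fail to reject H0; the data do not provide sufficient evidence against H0.

1.25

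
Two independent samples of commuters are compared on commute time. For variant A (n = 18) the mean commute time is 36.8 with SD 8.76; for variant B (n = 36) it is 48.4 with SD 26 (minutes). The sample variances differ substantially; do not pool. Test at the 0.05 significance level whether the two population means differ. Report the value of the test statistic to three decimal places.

-2.417

Let group 1 = variant A, group 2 = variant B. H0: μ_1 = μ_2; H1: μ_1 ≠ μ_2 (Welch's two-sample t-test, two-sided).
t = (x̄_1 − x̄_2)/√(s_1²/n_1 + s_2²/n_2) = (36.8 − 48.4)/√(8.76²/18 + 26²/36) = -2.417
Welch–Satterthwaite df ≈ 47.64
Two-sided p-value ≈ 0.0195
Since p ≈ 0.0195 < α = 0.05, reject H0; the evidence is statistically significant.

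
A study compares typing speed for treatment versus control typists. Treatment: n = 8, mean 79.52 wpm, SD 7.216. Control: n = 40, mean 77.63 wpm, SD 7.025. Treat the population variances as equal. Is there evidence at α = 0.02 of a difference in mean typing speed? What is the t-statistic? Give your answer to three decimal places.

Let group 1 = treatment, group 2 = control. H0: μ_1 = μ_2; H1: μ_1 ≠ μ_2 (two-sample pooled-variance t-test, two-sided).
s_p² = [(8−1)·7.216² + (40−1)·7.025²]/(8+40−2) = 49.7645
t = (79.52 − 77.63)/√[49.7645·(1/8 + 1/40)] = 0.692
df = n₁ + n₂ − 2 = 46
Two-sided p-value ≈ 0.4926
Since p ≈ 0.4926 > α = 0.02, fail to reject H0; the data do not provide sufficient evidence against H0.

0.692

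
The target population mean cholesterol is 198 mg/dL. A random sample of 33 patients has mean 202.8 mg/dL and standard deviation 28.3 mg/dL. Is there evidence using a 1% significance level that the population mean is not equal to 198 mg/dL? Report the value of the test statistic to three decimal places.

H0: μ = 198; H1: μ ≠ 198 (one-sample t-test, two-sided).
t = (x̄ − μ₀)/(s/√n) = (202.8 − 198)/(28.3/√33) = 0.974
df = n − 1 = 32
Two-sided p-value ≈ 0.3372
Since p ≈ 0.3372 > α = 0.01, fail to reject H0; the evidence is not statistically significant.

0.974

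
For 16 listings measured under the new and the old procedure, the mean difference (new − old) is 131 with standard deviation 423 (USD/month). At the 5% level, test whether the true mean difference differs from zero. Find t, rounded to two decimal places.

H0: μ_d = 0; H1: μ_d ≠ 0 (paired t-test on the differences, two-sided).
t = d̄/(s_d/√n) = 131/(423/√16) = 1.24
df = n − 1 = 15
Two-sided p-value ≈ 0.234
Since p ≈ 0.234 > α = 0.05, fail to reject H0; the evidence is not statistically significant.

1.24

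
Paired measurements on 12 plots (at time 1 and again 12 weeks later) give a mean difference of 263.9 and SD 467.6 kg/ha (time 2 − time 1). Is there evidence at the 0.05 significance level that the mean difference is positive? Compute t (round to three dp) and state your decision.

H0: μ_d = 0; H1: μ_d > 0 (paired t-test on the differences, right-tailed).
t = d̄/(s_d/√n) = 263.9/(467.6/√12) = 1.955
df = n − 1 = 11
p-value = P(T ≥ 1.955) ≈ 0.038
Since p ≈ 0.038 < α = 0.05, reject H0; the evidence is statistically significant.

t = 1.955; reject H0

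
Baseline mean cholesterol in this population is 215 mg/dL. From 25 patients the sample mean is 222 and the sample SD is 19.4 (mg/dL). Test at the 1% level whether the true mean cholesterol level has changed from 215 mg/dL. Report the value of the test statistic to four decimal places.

1.8041

H0: μ = 215; H1: μ ≠ 215 (one-sample t-test, two-sided).
t = (x̄ − μ₀)/(s/√n) = (222 − 215)/(19.4/√25) = 1.8041
df = n − 1 = 24
Two-sided p-value ≈ 0.084
Since p ≈ 0.084 > α = 0.01, fail to reject H0; the evidence is not statistically significant.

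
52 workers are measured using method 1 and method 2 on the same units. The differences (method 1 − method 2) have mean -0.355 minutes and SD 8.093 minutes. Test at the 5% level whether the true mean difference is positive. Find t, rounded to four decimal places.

H0: μ_d = 0; H1: μ_d > 0 (paired t-test on the differences, right-tailed).
t = d̄/(s_d/√n) = -0.355/(8.093/√52) = -0.3163
df = n − 1 = 51
p-value = P(T ≥ -0.3163) ≈ 0.6235
Since p ≈ 0.6235 > α = 0.05, fail to reject H0; the evidence is not statistically significant.

-0.3163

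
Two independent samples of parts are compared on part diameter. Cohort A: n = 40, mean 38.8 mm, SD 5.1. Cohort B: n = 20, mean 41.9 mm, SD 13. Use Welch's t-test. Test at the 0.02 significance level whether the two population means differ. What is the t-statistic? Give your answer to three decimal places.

Let group 1 = cohort A, group 2 = cohort B. H0: μ_1 = μ_2; H1: μ_1 ≠ μ_2 (Welch's two-sample t-test, two-sided).
t = (x̄_1 − x̄_2)/√(s_1²/n_1 + s_2²/n_2) = (38.8 − 41.9)/√(5.1²/40 + 13²/20) = -1.028
Welch–Satterthwaite df ≈ 21.97
Two-sided p-value ≈ 0.3153
Since p ≈ 0.3153 > α = 0.02, fail to reject H0; the evidence is not statistically significant.

-1.028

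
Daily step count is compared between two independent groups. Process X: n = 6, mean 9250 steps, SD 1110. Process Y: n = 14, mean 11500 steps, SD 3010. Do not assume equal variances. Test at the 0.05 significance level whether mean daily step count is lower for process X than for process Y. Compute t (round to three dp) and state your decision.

Let group 1 = process X, group 2 = process Y. H0: μ_1 = μ_2; H1: μ_1 < μ_2 (Welch's two-sample t-test, left-tailed).
t = (x̄_1 − x̄_2)/√(s_1²/n_1 + s_2²/n_2) = (9250 − 11500)/√(1110²/6 + 3010²/14) = -2.437
Welch–Satterthwaite df ≈ 17.88
p-value = P(T ≤ -2.437) ≈ 0.013
Since p ≈ 0.013 < α = 0.05, reject H0; the evidence is statistically significant.

t = -2.437; reject H0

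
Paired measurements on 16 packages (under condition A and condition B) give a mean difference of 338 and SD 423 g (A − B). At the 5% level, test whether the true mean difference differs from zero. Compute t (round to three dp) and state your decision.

t = 3.196; reject H0

H0: μ_d = 0; H1: μ_d ≠ 0 (paired t-test on the differences, two-sided).
t = d̄/(s_d/√n) = 338/(423/√16) = 3.196
df = n − 1 = 15
Two-sided p-value ≈ 0.0060
Since p ≈ 0.0060 < α = 0.05, reject H0; the evidence is statistically significant.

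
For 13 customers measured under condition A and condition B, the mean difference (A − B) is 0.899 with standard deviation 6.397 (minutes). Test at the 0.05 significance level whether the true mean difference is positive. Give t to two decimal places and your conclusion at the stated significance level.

t = 0.51; fail to reject H0

H0: μ_d = 0; H1: μ_d > 0 (paired t-test on the differences, right-tailed).
t = d̄/(s_d/√n) = 0.899/(6.397/√13) = 0.51
df = n − 1 = 12
p-value = P(T ≥ 0.51) ≈ 0.3108
Since p ≈ 0.3108 > α = 0.05, fail to reject H0; the evidence is not statistically significant.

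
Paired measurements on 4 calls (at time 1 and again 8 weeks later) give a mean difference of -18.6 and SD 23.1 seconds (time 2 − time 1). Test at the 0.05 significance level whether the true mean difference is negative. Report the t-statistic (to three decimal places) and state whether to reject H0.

t = -1.610; fail to reject H0

H0: μ_d = 0; H1: μ_d < 0 (paired t-test on the differences, left-tailed).
t = d̄/(s_d/√n) = -18.6/(23.1/√4) = -1.610
df = n − 1 = 3
p-value = P(T ≤ -1.610) ≈ 0.1028
Since p ≈ 0.1028 > α = 0.05, fail to reject H0; the evidence is not statistically significant.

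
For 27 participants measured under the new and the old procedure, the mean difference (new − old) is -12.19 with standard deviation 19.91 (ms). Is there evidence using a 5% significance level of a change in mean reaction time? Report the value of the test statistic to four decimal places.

-3.1814

H0: μ_d = 0; H1: μ_d ≠ 0 (paired t-test on the differences, two-sided).
t = d̄/(s_d/√n) = -12.19/(19.91/√27) = -3.1814
df = n − 1 = 26
Two-sided p-value ≈ 0.0038
Since p ≈ 0.0038 < α = 0.05, reject H0; the data support H1.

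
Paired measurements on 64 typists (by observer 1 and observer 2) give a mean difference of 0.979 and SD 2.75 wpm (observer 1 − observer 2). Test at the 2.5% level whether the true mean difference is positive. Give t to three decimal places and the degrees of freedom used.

H0: μ_d = 0; H1: μ_d > 0 (paired t-test on the differences, right-tailed).
t = d̄/(s_d/√n) = 0.979/(2.75/√64) = 2.848
df = n − 1 = 63
p-value = P(T ≥ 2.848) ≈ 0.0030
Since p ≈ 0.0030 < α = 0.025, reject H0; the evidence is statistically significant.

t = 2.848, df = 63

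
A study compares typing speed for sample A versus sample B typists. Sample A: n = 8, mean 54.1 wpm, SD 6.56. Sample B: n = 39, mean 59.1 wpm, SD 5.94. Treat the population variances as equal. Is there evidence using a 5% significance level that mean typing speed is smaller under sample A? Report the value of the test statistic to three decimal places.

-2.133

Let group 1 = sample A, group 2 = sample B. H0: μ_1 = μ_2; H1: μ_1 < μ_2 (two-sample pooled-variance t-test, left-tailed).
s_p² = [(8−1)·6.56² + (39−1)·5.94²]/(8+39−2) = 36.4892
t = (54.1 − 59.1)/√[36.4892·(1/8 + 1/39)] = -2.133
df = n₁ + n₂ − 2 = 45
p-value = P(T ≤ -2.133) ≈ 0.0192
Since p ≈ 0.0192 < α = 0.05, reject H0; the data support H1.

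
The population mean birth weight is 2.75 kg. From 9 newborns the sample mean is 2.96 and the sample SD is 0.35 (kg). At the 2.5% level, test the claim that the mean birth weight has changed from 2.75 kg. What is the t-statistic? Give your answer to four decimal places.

H0: μ = 2.75; H1: μ ≠ 2.75 (one-sample t-test, two-sided).
t = (x̄ − μ₀)/(s/√n) = (2.96 − 2.75)/(0.35/√9) = 1.8000
df = n − 1 = 8
Two-sided p-value ≈ 0.110
Since p ≈ 0.110 > α = 0.025, fail to reject H0; the data do not provide sufficient evidence against H0.

1.8000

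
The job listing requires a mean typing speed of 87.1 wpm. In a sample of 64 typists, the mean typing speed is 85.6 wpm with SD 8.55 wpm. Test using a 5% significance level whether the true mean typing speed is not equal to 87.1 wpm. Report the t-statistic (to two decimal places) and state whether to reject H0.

H0: μ = 87.1; H1: μ ≠ 87.1 (one-sample t-test, two-sided).
t = (x̄ − μ₀)/(s/√n) = (85.6 − 87.1)/(8.55/√64) = -1.40
df = n − 1 = 63
Two-sided p-value ≈ 0.1654
Since p ≈ 0.1654 > α = 0.05, fail to reject H0; the evidence is not statistically significant.

t = -1.40; fail to reject H0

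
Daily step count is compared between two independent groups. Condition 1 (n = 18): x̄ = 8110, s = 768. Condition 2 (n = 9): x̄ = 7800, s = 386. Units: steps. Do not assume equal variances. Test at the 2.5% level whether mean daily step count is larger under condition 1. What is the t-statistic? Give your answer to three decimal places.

Let group 1 = condition 1, group 2 = condition 2. H0: μ_1 = μ_2; H1: μ_1 > μ_2 (Welch's two-sample t-test, right-tailed).
t = (x̄_1 − x̄_2)/√(s_1²/n_1 + s_2²/n_2) = (8110 − 7800)/√(768²/18 + 386²/9) = 1.396
Welch–Satterthwaite df ≈ 24.97
p-value = P(T ≥ 1.396) ≈ 0.088
Since p ≈ 0.088 > α = 0.025, fail to reject H0; the data do not provide sufficient evidence against H0.

1.396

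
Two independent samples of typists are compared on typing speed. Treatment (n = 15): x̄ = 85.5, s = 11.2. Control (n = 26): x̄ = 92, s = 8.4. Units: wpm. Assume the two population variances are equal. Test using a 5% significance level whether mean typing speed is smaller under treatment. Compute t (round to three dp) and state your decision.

Let group 1 = treatment, group 2 = control. H0: μ_1 = μ_2; H1: μ_1 < μ_2 (two-sample pooled-variance t-test, left-tailed).
s_p² = [(15−1)·11.2² + (26−1)·8.4²]/(15+26−2) = 90.2605
t = (85.5 − 92)/√[90.2605·(1/15 + 1/26)] = -2.110
df = n₁ + n₂ − 2 = 39
p-value = P(T ≤ -2.110) ≈ 0.0207
Since p ≈ 0.0207 < α = 0.05, reject H0; the evidence is statistically significant.

t = -2.110; reject H0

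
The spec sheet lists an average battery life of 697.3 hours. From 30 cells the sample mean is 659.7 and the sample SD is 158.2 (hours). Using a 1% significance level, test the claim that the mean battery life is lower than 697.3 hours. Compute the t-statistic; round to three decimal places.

H0: μ = 697.3; H1: μ < 697.3 (one-sample t-test, left-tailed).
t = (x̄ − μ₀)/(s/√n) = (659.7 − 697.3)/(158.2/√30) = -1.302
df = n − 1 = 29
p-value = P(T ≤ -1.302) ≈ 0.1016
Since p ≈ 0.1016 > α = 0.01, fail to reject H0; the data do not provide sufficient evidence against H0.

-1.302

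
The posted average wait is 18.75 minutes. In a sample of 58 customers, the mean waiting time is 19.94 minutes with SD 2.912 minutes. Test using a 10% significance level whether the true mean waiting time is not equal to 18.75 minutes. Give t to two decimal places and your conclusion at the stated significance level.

t = 3.11; reject H0

H0: μ = 18.75; H1: μ ≠ 18.75 (one-sample t-test, two-sided).
t = (x̄ − μ₀)/(s/√n) = (19.94 − 18.75)/(2.912/√58) = 3.11
df = n − 1 = 57
Two-sided p-value ≈ 0.003
Since p ≈ 0.003 < α = 0.1, reject H0; the evidence is statistically significant.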